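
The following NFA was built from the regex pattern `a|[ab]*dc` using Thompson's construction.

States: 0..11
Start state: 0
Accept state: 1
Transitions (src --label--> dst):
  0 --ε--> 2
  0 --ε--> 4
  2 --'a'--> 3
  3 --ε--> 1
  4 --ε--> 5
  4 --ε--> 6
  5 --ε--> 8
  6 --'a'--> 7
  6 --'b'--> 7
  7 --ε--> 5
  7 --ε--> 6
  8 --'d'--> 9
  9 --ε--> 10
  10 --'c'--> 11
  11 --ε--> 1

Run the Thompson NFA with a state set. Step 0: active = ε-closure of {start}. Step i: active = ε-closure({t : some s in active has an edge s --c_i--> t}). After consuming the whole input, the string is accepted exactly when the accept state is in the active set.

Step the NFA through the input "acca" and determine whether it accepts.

Answer: REJECT

Trace:
S₀ = ε-closure({0}) = {0,2,4,5,6,8}
'a' @ 1: {1,3,5,6,7,8}  [accepting]
'c' @ 2: {}  — state set empty
rest 'ca' ignored (set empty)
end set {} — state 1 not in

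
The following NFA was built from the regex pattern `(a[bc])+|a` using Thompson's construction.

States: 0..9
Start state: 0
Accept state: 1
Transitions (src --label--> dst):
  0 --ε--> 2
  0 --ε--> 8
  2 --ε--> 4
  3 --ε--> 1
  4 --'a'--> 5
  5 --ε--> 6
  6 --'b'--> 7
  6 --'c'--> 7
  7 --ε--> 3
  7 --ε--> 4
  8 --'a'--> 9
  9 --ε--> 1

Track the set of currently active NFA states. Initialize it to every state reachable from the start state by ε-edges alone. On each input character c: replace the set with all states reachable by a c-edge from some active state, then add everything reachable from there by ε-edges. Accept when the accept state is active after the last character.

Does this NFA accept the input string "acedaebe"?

Answer: REJECT

Steps:
S₀ = ε-closure({0}) = {0,2,4,8}
'a' @ 1: {1,5,6,9}  (accept∈set)
'c' @ 2: {1,3,4,7}  (accept∈set)
'e' @ 3: {}  — state set empty
rest 'daebe' ignored (set empty)
final: {}; accept 1 not in set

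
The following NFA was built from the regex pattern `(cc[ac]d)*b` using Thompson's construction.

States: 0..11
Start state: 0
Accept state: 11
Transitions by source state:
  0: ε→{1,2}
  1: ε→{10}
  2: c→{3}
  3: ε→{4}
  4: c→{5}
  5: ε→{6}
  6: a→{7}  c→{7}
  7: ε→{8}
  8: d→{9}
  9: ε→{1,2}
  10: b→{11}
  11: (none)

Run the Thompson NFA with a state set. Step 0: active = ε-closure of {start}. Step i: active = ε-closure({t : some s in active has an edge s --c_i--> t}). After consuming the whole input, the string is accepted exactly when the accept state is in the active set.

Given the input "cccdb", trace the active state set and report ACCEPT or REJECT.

Answer: ACCEPT

Trace:
start: ε-closure({0}) = {0,1,2,10}
'c' @ 1: {3,4}
'c' @ 2: {5,6}
'c' @ 3: {7,8}
'd' @ 4: {1,2,9,10}
'b' @ 5: {11}  [accepting]
final: {11}; accept 11 in set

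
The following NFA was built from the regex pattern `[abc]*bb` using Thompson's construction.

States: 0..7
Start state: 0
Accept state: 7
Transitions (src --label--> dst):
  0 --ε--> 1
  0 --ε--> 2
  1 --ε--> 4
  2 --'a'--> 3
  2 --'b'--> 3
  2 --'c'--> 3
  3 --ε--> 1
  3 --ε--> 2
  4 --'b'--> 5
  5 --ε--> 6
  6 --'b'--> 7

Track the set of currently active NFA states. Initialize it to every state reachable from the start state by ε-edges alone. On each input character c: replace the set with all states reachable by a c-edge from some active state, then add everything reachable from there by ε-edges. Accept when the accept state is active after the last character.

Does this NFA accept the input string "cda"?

Answer: REJECT

Steps:
initial (ε-close {0}): {0,1,2,4}
'c' @ 1: {1,2,3,4}
'd' @ 2: {}  — state set empty
rest 'a' ignored (set empty)
final: {}; accept 7 not in set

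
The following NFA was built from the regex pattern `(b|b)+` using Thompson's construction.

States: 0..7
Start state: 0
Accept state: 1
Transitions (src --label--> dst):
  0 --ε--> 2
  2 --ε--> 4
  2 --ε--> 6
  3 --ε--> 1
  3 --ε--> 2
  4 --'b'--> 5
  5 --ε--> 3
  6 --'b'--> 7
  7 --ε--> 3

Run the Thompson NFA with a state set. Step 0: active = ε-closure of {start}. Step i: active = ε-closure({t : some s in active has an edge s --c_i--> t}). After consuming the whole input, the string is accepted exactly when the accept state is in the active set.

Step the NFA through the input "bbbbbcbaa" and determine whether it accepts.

S₀ = ε-closure({0}) = {0,2,4,6}
'b' @ 1: {1,2,3,4,5,6,7}  [accepting]
'b' @ 2: {1,2,3,4,5,6,7}  [accepting]
'b' @ 3: {1,2,3,4,5,6,7}  [accepting]
'b' @ 4: {1,2,3,4,5,6,7}  [accepting]
'b' @ 5: {1,2,3,4,5,6,7}  [accepting]
'c' @ 6: {}  — state set empty
rest 'baa' ignored (set empty)
end set {} — state 1 not in

Answer: REJECT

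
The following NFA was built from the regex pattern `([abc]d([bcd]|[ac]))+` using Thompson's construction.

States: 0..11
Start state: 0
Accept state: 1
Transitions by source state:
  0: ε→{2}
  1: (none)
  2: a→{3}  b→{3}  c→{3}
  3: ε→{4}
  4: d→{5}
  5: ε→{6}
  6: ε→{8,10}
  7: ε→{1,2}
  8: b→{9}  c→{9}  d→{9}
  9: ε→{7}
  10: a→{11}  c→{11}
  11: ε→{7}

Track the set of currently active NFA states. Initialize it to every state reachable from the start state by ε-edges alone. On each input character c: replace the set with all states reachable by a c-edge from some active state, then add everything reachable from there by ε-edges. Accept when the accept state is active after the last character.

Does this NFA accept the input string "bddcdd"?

Answer: ACCEPT

Steps:
initial (ε-close {0}): {0,2}
'b' @ 1: {3,4}
'd' @ 2: {5,6,8,10}
'd' @ 3: {1,2,7,9}  [accepting]
'c' @ 4: {3,4}
'd' @ 5: {5,6,8,10}
'd' @ 6: {1,2,7,9}  [accepting]
end set {1,2,7,9} — state 1 in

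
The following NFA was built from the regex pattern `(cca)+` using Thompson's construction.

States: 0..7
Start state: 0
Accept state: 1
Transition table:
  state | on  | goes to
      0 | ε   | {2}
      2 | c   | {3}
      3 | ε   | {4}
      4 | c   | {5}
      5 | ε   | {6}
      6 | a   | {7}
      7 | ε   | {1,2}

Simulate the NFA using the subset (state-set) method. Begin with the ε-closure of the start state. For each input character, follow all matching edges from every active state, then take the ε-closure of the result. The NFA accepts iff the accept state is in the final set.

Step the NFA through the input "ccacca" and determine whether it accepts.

Answer: ACCEPT

Trace:
S₀ = ε-closure({0}) = {0,2}
'c' @ 1: {3,4}
'c' @ 2: {5,6}
'a' @ 3: {1,2,7}  (accept∈set)
'c' @ 4: {3,4}
'c' @ 5: {5,6}
'a' @ 6: {1,2,7}  (accept∈set)
final: {1,2,7}; accept 1 in set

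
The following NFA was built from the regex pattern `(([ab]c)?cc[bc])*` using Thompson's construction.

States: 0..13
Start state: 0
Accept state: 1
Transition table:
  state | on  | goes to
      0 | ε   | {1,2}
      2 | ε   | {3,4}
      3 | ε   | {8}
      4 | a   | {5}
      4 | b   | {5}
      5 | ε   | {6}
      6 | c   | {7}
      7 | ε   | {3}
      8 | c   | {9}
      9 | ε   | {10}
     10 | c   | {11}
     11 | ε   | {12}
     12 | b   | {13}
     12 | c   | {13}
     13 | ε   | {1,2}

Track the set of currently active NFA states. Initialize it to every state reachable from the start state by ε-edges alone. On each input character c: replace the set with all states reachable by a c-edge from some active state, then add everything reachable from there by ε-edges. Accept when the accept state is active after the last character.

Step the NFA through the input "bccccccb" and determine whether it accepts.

initial (ε-close {0}): {0,1,2,3,4,8}
'b' @ 1: {5,6}
'c' @ 2: {3,7,8}
'c' @ 3: {9,10}
'c' @ 4: {11,12}
'c' @ 5: {1,2,3,4,8,13}  ✓accept
'c' @ 6: {9,10}
'c' @ 7: {11,12}
'b' @ 8: {1,2,3,4,8,13}  ✓accept
after full input: {1,2,3,4,8,13}  (accept=1 in)

Answer: ACCEPT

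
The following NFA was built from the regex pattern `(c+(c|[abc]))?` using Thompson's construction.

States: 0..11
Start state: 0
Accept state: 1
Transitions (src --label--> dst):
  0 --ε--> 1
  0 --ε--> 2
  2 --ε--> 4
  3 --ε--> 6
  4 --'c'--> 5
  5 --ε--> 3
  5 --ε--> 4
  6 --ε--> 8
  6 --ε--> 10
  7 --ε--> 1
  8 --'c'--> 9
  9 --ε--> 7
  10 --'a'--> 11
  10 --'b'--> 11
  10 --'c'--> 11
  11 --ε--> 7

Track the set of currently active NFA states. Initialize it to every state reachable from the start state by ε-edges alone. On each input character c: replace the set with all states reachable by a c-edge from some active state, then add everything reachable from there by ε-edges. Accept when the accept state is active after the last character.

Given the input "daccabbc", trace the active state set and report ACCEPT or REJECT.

start: ε-closure({0}) = {0,1,2,4}
'd' @ 1: {}  — state set empty
rest 'accabbc' ignored (set empty)
after full input: {}  (accept=1 not in)

Answer: REJECT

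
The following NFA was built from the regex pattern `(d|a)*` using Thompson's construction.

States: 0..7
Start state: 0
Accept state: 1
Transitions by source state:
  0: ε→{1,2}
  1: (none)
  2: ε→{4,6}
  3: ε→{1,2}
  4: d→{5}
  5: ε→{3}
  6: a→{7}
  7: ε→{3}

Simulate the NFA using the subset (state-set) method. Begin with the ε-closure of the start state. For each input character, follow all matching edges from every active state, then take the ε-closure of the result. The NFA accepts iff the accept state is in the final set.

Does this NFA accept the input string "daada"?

start: ε-closure({0}) = {0,1,2,4,6}
'd' @ 1: {1,2,3,4,5,6}  ✓accept
'a' @ 2: {1,2,3,4,6,7}  ✓accept
'a' @ 3: {1,2,3,4,6,7}  ✓accept
'd' @ 4: {1,2,3,4,5,6}  ✓accept
'a' @ 5: {1,2,3,4,6,7}  ✓accept
end set {1,2,3,4,6,7} — state 1 in

Answer: ACCEPT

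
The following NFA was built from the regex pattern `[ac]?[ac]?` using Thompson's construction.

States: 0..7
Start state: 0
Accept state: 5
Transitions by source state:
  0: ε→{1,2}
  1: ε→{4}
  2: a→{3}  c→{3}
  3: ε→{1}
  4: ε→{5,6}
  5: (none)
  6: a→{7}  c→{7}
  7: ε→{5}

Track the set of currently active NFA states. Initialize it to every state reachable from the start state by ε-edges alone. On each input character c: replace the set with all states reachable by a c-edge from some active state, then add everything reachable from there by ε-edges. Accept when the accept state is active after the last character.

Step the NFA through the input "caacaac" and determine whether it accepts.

Answer: REJECT

Steps:
start: ε-closure({0}) = {0,1,2,4,5,6}
'c' @ 1: {1,3,4,5,6,7}  (accept∈set)
'a' @ 2: {5,7}  (accept∈set)
'a' @ 3: {}  — no active states
rest 'caac' ignored (set empty)
after full input: {}  (accept=5 not in)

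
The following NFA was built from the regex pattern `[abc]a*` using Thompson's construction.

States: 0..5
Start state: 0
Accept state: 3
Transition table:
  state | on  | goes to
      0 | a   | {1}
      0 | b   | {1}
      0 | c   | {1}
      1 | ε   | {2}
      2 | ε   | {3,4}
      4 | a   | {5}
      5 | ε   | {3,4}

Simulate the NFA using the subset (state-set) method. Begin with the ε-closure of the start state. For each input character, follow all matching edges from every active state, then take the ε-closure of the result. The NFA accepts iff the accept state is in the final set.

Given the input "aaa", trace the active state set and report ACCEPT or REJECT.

start: ε-closure({0}) = {0}
'a' @ 1: {1,2,3,4}  (accept∈set)
'a' @ 2: {3,4,5}  (accept∈set)
'a' @ 3: {3,4,5}  (accept∈set)
final: {3,4,5}; accept 3 in set

Answer: ACCEPT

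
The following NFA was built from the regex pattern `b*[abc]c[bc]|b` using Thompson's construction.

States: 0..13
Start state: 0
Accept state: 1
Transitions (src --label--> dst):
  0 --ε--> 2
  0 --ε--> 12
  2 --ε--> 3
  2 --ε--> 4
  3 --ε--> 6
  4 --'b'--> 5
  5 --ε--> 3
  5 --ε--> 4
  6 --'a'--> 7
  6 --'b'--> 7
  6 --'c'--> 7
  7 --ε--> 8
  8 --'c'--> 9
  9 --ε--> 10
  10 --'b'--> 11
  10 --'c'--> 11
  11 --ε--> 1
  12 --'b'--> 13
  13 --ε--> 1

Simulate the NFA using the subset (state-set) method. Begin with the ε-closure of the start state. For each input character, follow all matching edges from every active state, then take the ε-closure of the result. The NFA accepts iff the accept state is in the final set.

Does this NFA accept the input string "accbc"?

Answer: REJECT

Derivation:
start: ε-closure({0}) = {0,2,3,4,6,12}
'a' @ 1: {7,8}
'c' @ 2: {9,10}
'c' @ 3: {1,11}  (accept∈set)
'b' @ 4: {}  — state set empty
rest 'c' ignored (set empty)
end set {} — state 1 not in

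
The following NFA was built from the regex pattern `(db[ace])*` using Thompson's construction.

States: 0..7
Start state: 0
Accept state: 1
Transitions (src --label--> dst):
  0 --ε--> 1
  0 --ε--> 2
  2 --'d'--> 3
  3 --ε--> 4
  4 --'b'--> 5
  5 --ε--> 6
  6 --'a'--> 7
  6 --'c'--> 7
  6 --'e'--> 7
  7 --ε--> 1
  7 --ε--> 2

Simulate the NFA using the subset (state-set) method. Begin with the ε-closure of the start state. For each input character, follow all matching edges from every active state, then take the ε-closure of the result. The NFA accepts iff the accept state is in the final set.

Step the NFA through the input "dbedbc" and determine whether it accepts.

Answer: ACCEPT

Steps:
S₀ = ε-closure({0}) = {0,1,2}
'd' @ 1: {3,4}
'b' @ 2: {5,6}
'e' @ 3: {1,2,7}  (accept∈set)
'd' @ 4: {3,4}
'b' @ 5: {5,6}
'c' @ 6: {1,2,7}  (accept∈set)
after full input: {1,2,7}  (accept=1 in)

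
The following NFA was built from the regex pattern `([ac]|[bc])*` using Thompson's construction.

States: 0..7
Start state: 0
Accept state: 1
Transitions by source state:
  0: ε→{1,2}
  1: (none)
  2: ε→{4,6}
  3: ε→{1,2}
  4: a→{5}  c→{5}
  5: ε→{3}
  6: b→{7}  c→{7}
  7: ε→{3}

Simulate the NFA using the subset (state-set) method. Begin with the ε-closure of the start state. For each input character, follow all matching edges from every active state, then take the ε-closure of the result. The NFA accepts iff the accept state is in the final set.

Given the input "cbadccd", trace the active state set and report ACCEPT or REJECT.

Answer: REJECT

Steps:
S₀ = ε-closure({0}) = {0,1,2,4,6}
'c' @ 1: {1,2,3,4,5,6,7}  [accepting]
'b' @ 2: {1,2,3,4,6,7}  [accepting]
'a' @ 3: {1,2,3,4,5,6}  [accepting]
'd' @ 4: {}  — state set empty
rest 'ccd' ignored (set empty)
after full input: {}  (accept=1 not in)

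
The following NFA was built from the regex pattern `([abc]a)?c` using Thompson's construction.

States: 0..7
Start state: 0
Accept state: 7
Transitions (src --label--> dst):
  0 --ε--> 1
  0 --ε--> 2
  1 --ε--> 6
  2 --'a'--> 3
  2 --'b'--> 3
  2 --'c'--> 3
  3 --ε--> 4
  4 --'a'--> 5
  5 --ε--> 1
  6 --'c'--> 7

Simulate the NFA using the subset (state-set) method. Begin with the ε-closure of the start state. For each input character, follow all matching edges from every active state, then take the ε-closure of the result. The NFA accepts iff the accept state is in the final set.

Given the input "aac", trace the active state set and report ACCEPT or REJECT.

Answer: ACCEPT

Trace:
S₀ = ε-closure({0}) = {0,1,2,6}
'a' @ 1: {3,4}
'a' @ 2: {1,5,6}
'c' @ 3: {7}  ✓accept
after full input: {7}  (accept=7 in)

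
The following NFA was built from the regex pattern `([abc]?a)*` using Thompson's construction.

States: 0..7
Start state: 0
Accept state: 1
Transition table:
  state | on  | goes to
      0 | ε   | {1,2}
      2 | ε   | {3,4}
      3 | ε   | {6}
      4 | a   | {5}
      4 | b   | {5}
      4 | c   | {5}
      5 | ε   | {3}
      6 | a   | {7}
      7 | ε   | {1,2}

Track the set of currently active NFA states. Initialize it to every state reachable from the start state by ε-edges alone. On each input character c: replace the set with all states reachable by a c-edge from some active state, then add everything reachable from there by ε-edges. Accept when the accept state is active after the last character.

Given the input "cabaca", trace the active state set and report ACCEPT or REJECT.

Answer: ACCEPT

Steps:
S₀ = ε-closure({0}) = {0,1,2,3,4,6}
'c' @ 1: {3,5,6}
'a' @ 2: {1,2,3,4,6,7}  ✓accept
'b' @ 3: {3,5,6}
'a' @ 4: {1,2,3,4,6,7}  ✓accept
'c' @ 5: {3,5,6}
'a' @ 6: {1,2,3,4,6,7}  ✓accept
end set {1,2,3,4,6,7} — state 1 in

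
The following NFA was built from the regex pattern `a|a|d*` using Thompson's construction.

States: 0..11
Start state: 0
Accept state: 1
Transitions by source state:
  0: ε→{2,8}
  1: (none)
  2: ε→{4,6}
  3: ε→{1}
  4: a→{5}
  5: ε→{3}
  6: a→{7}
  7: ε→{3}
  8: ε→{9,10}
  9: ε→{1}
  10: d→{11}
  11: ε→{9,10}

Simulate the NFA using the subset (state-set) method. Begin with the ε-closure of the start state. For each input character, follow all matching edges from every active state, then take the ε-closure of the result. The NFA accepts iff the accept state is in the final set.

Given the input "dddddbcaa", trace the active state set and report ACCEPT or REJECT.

Answer: REJECT

Trace:
initial (ε-close {0}): {0,1,2,4,6,8,9,10}
'd' @ 1: {1,9,10,11}  ✓accept
'd' @ 2: {1,9,10,11}  ✓accept
'd' @ 3: {1,9,10,11}  ✓accept
'd' @ 4: {1,9,10,11}  ✓accept
'd' @ 5: {1,9,10,11}  ✓accept
'b' @ 6: {}  — no active states
rest 'caa' ignored (set empty)
after full input: {}  (accept=1 not in)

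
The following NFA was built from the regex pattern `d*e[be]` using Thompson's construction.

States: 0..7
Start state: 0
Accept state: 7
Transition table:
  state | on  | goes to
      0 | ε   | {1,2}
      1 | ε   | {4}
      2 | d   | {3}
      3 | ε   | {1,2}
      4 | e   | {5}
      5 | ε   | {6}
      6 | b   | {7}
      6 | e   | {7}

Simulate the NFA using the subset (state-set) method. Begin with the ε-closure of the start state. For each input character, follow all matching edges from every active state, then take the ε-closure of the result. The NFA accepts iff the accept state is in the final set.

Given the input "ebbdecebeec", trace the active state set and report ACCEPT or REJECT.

S₀ = ε-closure({0}) = {0,1,2,4}
'e' @ 1: {5,6}
'b' @ 2: {7}  (accept∈set)
'b' @ 3: {}  — no active states
rest 'decebeec' ignored (set empty)
final: {}; accept 7 not in set

Answer: REJECT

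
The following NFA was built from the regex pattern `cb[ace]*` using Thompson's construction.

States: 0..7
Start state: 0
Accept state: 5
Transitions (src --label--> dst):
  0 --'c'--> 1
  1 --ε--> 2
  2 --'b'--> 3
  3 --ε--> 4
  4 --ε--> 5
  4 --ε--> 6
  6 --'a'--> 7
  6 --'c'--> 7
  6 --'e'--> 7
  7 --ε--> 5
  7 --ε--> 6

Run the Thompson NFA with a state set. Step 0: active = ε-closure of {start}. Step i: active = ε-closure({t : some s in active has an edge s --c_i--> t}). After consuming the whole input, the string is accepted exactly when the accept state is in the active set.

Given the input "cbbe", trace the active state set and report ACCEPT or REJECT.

initial (ε-close {0}): {0}
'c' @ 1: {1,2}
'b' @ 2: {3,4,5,6}  ✓accept
'b' @ 3: {}  — no active states
rest 'e' ignored (set empty)
after full input: {}  (accept=5 not in)

Answer: REJECT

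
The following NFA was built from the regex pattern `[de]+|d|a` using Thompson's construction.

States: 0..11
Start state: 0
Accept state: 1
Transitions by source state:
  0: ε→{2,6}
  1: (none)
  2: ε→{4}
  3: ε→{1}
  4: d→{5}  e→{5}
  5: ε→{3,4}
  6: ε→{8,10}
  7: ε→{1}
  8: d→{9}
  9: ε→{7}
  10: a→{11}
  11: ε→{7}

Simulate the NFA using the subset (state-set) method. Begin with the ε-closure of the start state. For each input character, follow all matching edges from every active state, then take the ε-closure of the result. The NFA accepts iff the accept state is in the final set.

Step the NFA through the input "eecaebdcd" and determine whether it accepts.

initial (ε-close {0}): {0,2,4,6,8,10}
'e' @ 1: {1,3,4,5}  [accepting]
'e' @ 2: {1,3,4,5}  [accepting]
'c' @ 3: {}  — no active states
rest 'aebdcd' ignored (set empty)
final: {}; accept 1 not in set

Answer: REJECT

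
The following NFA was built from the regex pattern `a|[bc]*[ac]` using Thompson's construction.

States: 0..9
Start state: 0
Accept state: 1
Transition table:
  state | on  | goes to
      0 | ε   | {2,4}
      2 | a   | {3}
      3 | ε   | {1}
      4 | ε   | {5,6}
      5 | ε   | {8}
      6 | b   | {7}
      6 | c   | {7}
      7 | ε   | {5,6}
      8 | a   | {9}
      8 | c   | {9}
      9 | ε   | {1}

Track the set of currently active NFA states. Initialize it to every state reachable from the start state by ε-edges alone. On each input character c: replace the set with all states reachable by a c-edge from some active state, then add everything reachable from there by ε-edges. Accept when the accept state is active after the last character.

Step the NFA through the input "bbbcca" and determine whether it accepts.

Answer: ACCEPT

Trace:
start: ε-closure({0}) = {0,2,4,5,6,8}
'b' @ 1: {5,6,7,8}
'b' @ 2: {5,6,7,8}
'b' @ 3: {5,6,7,8}
'c' @ 4: {1,5,6,7,8,9}  [accepting]
'c' @ 5: {1,5,6,7,8,9}  [accepting]
'a' @ 6: {1,9}  [accepting]
end set {1,9} — state 1 in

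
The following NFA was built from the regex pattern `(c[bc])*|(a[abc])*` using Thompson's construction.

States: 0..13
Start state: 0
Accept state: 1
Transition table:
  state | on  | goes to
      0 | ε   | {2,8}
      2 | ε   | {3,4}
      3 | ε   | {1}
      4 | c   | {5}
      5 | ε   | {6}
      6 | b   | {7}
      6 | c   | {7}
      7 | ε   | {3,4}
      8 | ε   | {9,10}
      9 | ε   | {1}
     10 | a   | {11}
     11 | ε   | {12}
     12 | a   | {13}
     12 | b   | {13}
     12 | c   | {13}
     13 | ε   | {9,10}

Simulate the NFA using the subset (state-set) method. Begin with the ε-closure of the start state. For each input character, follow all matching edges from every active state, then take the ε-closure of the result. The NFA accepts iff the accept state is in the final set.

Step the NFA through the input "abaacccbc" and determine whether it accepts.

Answer: REJECT

Trace:
S₀ = ε-closure({0}) = {0,1,2,3,4,8,9,10}
'a' @ 1: {11,12}
'b' @ 2: {1,9,10,13}  [accepting]
'a' @ 3: {11,12}
'a' @ 4: {1,9,10,13}  [accepting]
'c' @ 5: {}  — state set empty
rest 'ccbc' ignored (set empty)
after full input: {}  (accept=1 not in)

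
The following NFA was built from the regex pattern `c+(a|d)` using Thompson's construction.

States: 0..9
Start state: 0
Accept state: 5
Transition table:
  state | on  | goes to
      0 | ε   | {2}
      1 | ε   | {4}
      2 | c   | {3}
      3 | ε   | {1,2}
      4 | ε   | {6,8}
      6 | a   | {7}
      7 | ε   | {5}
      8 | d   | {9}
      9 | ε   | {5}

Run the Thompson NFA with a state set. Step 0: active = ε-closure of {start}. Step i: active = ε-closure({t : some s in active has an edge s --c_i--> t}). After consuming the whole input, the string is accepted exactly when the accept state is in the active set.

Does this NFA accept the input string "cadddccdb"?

S₀ = ε-closure({0}) = {0,2}
'c' @ 1: {1,2,3,4,6,8}
'a' @ 2: {5,7}  ✓accept
'd' @ 3: {}  — dead — no transitions
rest 'ddccdb' ignored (set empty)
end set {} — state 5 not in

Answer: REJECT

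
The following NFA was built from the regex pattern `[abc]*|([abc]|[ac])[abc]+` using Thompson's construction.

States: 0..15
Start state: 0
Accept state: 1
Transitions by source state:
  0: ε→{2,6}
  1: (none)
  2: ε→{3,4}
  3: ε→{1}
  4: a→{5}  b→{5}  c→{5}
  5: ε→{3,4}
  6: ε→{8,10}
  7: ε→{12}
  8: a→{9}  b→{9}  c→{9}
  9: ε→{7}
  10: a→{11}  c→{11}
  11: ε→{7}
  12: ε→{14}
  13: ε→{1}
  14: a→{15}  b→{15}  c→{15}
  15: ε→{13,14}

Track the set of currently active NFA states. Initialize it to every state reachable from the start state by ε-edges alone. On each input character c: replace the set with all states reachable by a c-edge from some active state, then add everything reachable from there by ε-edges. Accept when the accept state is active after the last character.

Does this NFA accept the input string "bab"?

Answer: ACCEPT

Trace:
initial (ε-close {0}): {0,1,2,3,4,6,8,10}
'b' @ 1: {1,3,4,5,7,9,12,14}  [accepting]
'a' @ 2: {1,3,4,5,13,14,15}  [accepting]
'b' @ 3: {1,3,4,5,13,14,15}  [accepting]
end set {1,3,4,5,13,14,15} — state 1 in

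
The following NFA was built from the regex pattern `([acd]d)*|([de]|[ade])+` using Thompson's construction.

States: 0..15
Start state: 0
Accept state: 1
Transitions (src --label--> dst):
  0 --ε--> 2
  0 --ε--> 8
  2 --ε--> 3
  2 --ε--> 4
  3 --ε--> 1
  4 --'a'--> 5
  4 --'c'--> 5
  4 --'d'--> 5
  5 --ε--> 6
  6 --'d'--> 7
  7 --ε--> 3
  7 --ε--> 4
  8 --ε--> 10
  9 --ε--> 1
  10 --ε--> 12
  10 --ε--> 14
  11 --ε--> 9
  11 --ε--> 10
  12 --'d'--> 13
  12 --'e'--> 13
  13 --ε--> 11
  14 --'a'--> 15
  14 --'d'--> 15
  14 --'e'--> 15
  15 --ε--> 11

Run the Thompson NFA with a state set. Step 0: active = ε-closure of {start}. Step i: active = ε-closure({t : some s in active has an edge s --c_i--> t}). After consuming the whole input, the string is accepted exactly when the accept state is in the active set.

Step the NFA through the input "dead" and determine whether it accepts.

Answer: ACCEPT

Derivation:
start: ε-closure({0}) = {0,1,2,3,4,8,10,12,14}
'd' @ 1: {1,5,6,9,10,11,12,13,14,15}  [accepting]
'e' @ 2: {1,9,10,11,12,13,14,15}  [accepting]
'a' @ 3: {1,9,10,11,12,14,15}  [accepting]
'd' @ 4: {1,9,10,11,12,13,14,15}  [accepting]
final: {1,9,10,11,12,13,14,15}; accept 1 in set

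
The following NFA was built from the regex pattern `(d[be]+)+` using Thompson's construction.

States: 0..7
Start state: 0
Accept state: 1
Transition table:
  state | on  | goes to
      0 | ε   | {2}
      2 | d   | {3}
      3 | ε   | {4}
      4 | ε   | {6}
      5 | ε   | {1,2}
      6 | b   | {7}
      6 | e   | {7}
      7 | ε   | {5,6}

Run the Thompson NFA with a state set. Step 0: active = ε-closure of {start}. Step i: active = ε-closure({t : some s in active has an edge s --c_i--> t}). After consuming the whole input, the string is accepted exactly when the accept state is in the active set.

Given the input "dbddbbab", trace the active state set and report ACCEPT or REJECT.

start: ε-closure({0}) = {0,2}
'd' @ 1: {3,4,6}
'b' @ 2: {1,2,5,6,7}  (accept∈set)
'd' @ 3: {3,4,6}
'd' @ 4: {}  — dead — no transitions
rest 'bbab' ignored (set empty)
end set {} — state 1 not in

Answer: REJECT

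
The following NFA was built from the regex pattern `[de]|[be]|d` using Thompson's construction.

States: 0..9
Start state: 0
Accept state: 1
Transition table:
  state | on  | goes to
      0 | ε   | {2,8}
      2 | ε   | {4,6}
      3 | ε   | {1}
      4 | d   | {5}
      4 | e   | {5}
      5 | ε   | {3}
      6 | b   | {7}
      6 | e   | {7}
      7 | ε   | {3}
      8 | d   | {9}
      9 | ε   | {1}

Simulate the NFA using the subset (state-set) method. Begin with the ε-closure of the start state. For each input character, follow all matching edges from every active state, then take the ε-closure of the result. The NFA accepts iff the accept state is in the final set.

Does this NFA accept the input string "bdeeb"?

Answer: REJECT

Steps:
initial (ε-close {0}): {0,2,4,6,8}
'b' @ 1: {1,3,7}  (accept∈set)
'd' @ 2: {}  — no active states
rest 'eeb' ignored (set empty)
end set {} — state 1 not in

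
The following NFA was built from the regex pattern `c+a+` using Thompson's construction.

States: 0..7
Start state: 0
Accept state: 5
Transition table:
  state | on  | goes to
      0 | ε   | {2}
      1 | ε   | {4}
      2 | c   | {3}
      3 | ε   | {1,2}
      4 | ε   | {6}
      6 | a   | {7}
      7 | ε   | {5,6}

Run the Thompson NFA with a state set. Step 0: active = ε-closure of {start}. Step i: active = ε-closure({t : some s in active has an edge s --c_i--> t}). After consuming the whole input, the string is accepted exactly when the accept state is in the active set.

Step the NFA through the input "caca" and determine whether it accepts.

Answer: REJECT

Derivation:
initial (ε-close {0}): {0,2}
'c' @ 1: {1,2,3,4,6}
'a' @ 2: {5,6,7}  (accept∈set)
'c' @ 3: {}  — state set empty
rest 'a' ignored (set empty)
end set {} — state 5 not in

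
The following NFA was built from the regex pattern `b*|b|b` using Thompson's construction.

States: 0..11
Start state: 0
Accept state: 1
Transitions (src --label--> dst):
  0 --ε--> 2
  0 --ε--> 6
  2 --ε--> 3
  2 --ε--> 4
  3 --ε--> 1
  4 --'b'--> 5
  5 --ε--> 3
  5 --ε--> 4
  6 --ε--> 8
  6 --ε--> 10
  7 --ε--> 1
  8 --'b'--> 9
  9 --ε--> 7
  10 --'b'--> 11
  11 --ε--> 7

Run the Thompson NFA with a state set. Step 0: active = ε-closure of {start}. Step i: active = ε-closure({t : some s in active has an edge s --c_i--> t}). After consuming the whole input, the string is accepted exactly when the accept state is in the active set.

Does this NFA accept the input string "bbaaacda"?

Answer: REJECT

Trace:
start: ε-closure({0}) = {0,1,2,3,4,6,8,10}
'b' @ 1: {1,3,4,5,7,9,11}  [accepting]
'b' @ 2: {1,3,4,5}  [accepting]
'a' @ 3: {}  — state set empty
rest 'aacda' ignored (set empty)
after full input: {}  (accept=1 not in)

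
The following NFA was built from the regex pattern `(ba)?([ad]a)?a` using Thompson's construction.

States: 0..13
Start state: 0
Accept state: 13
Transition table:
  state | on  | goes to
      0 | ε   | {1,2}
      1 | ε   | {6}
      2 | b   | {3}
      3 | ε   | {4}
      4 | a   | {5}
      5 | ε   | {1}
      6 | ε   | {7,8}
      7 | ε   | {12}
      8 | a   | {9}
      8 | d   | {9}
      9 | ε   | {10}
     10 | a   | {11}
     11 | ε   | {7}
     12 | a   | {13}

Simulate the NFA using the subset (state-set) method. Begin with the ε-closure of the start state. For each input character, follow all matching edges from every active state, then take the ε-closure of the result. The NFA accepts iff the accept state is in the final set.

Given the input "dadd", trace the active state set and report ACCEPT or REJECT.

Answer: REJECT

Trace:
initial (ε-close {0}): {0,1,2,6,7,8,12}
'd' @ 1: {9,10}
'a' @ 2: {7,11,12}
'd' @ 3: {}  — dead — no transitions
rest 'd' ignored (set empty)
final: {}; accept 13 not in set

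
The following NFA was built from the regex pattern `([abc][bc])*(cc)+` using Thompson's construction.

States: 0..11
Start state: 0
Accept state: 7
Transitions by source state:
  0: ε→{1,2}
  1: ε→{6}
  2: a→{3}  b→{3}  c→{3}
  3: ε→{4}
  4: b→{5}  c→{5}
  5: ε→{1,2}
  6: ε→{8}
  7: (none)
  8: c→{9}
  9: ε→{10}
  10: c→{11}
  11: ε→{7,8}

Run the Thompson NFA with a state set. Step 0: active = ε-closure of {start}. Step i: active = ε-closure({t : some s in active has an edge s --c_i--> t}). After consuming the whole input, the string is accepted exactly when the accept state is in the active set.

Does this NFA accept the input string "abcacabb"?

start: ε-closure({0}) = {0,1,2,6,8}
'a' @ 1: {3,4}
'b' @ 2: {1,2,5,6,8}
'c' @ 3: {3,4,9,10}
'a' @ 4: {}  — dead — no transitions
rest 'cabb' ignored (set empty)
final: {}; accept 7 not in set

Answer: REJECT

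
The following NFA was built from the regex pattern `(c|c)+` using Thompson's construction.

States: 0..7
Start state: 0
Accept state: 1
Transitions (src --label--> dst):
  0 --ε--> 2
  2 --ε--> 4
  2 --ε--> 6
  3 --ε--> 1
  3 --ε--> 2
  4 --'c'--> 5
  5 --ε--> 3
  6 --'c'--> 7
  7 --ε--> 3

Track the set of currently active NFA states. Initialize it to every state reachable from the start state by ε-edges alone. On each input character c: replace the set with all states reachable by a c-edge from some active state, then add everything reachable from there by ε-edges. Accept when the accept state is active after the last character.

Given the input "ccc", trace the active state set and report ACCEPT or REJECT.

S₀ = ε-closure({0}) = {0,2,4,6}
'c' @ 1: {1,2,3,4,5,6,7}  ✓accept
'c' @ 2: {1,2,3,4,5,6,7}  ✓accept
'c' @ 3: {1,2,3,4,5,6,7}  ✓accept
final: {1,2,3,4,5,6,7}; accept 1 in set

Answer: ACCEPT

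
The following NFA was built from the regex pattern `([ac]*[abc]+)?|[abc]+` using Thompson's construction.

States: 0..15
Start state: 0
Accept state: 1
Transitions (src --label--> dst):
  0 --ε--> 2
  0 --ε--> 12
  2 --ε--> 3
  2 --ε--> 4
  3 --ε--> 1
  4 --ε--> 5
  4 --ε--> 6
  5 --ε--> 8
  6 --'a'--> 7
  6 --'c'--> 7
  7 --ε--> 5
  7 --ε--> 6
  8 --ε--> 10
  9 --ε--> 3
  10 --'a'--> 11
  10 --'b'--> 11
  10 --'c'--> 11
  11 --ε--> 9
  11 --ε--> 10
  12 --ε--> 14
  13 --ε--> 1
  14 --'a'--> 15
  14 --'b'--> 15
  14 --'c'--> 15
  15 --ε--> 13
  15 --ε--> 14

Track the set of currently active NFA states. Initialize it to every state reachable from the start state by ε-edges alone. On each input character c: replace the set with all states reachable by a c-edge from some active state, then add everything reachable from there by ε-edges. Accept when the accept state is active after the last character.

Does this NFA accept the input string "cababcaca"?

Answer: ACCEPT

Steps:
initial (ε-close {0}): {0,1,2,3,4,5,6,8,10,12,14}
'c' @ 1: {1,3,5,6,7,8,9,10,11,13,14,15}  (accept∈set)
'a' @ 2: {1,3,5,6,7,8,9,10,11,13,14,15}  (accept∈set)
'b' @ 3: {1,3,9,10,11,13,14,15}  (accept∈set)
'a' @ 4: {1,3,9,10,11,13,14,15}  (accept∈set)
'b' @ 5: {1,3,9,10,11,13,14,15}  (accept∈set)
'c' @ 6: {1,3,9,10,11,13,14,15}  (accept∈set)
'a' @ 7: {1,3,9,10,11,13,14,15}  (accept∈set)
'c' @ 8: {1,3,9,10,11,13,14,15}  (accept∈set)
'a' @ 9: {1,3,9,10,11,13,14,15}  (accept∈set)
end set {1,3,9,10,11,13,14,15} — state 1 in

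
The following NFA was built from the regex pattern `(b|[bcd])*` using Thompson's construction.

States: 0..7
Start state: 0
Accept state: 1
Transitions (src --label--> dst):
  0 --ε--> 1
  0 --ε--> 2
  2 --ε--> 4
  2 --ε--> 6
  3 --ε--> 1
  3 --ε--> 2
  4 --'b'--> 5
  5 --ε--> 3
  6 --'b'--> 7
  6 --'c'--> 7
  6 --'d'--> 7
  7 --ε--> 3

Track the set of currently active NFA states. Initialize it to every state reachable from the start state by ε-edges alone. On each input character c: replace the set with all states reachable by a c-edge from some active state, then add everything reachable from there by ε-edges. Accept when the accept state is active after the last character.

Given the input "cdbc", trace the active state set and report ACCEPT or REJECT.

Answer: ACCEPT

Steps:
S₀ = ε-closure({0}) = {0,1,2,4,6}
'c' @ 1: {1,2,3,4,6,7}  (accept∈set)
'd' @ 2: {1,2,3,4,6,7}  (accept∈set)
'b' @ 3: {1,2,3,4,5,6,7}  (accept∈set)
'c' @ 4: {1,2,3,4,6,7}  (accept∈set)
end set {1,2,3,4,6,7} — state 1 in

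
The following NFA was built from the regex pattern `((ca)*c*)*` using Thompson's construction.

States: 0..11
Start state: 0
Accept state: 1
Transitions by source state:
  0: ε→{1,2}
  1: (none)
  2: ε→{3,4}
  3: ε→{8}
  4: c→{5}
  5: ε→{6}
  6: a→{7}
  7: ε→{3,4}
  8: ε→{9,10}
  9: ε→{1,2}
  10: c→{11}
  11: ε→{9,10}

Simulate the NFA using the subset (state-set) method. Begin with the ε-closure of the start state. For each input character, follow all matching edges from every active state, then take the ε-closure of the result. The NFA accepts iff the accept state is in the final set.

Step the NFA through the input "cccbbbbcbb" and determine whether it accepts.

Answer: REJECT

Steps:
start: ε-closure({0}) = {0,1,2,3,4,8,9,10}
'c' @ 1: {1,2,3,4,5,6,8,9,10,11}  (accept∈set)
'c' @ 2: {1,2,3,4,5,6,8,9,10,11}  (accept∈set)
'c' @ 3: {1,2,3,4,5,6,8,9,10,11}  (accept∈set)
'b' @ 4: {}  — state set empty
rest 'bbbcbb' ignored (set empty)
final: {}; accept 1 not in set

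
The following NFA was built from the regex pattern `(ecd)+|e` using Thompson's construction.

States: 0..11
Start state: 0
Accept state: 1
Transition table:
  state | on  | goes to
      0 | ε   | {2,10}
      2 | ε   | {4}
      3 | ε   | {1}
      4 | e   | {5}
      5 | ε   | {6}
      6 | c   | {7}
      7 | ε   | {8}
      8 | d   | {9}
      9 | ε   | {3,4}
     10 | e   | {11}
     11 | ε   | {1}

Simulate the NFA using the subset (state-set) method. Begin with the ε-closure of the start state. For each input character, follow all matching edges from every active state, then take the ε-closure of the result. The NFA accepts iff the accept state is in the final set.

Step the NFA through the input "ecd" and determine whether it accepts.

Answer: ACCEPT

Trace:
start: ε-closure({0}) = {0,2,4,10}
'e' @ 1: {1,5,6,11}  (accept∈set)
'c' @ 2: {7,8}
'd' @ 3: {1,3,4,9}  (accept∈set)
end set {1,3,4,9} — state 1 in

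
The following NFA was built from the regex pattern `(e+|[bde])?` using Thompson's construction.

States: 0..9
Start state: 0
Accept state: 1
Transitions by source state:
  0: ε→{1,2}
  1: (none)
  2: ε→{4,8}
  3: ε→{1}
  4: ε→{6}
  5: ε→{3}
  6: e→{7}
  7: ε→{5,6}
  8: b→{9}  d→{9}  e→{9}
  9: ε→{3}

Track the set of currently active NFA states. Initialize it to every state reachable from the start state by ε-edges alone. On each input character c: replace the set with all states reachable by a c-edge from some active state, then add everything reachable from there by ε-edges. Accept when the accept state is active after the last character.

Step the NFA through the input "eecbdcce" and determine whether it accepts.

S₀ = ε-closure({0}) = {0,1,2,4,6,8}
'e' @ 1: {1,3,5,6,7,9}  (accept∈set)
'e' @ 2: {1,3,5,6,7}  (accept∈set)
'c' @ 3: {}  — no active states
rest 'bdcce' ignored (set empty)
after full input: {}  (accept=1 not in)

Answer: REJECT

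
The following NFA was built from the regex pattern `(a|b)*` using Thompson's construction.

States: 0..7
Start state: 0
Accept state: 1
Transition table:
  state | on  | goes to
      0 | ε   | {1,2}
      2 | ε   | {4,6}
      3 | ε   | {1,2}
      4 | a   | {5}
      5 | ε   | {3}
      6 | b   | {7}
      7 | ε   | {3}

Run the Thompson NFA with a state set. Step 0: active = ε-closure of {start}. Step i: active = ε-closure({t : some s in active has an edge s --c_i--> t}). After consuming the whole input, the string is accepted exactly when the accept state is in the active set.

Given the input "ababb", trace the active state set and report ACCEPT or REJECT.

start: ε-closure({0}) = {0,1,2,4,6}
'a' @ 1: {1,2,3,4,5,6}  ✓accept
'b' @ 2: {1,2,3,4,6,7}  ✓accept
'a' @ 3: {1,2,3,4,5,6}  ✓accept
'b' @ 4: {1,2,3,4,6,7}  ✓accept
'b' @ 5: {1,2,3,4,6,7}  ✓accept
final: {1,2,3,4,6,7}; accept 1 in set

Answer: ACCEPT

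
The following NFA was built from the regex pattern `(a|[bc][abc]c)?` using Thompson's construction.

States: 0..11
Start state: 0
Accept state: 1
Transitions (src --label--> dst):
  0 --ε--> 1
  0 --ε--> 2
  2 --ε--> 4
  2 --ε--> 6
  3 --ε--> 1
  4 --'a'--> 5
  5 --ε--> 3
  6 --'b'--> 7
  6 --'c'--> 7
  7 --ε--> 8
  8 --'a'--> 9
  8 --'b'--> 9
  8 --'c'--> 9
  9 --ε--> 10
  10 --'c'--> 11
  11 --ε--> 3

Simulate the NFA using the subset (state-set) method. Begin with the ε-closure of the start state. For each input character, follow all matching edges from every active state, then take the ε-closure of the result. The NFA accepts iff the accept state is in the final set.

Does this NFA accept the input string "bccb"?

initial (ε-close {0}): {0,1,2,4,6}
'b' @ 1: {7,8}
'c' @ 2: {9,10}
'c' @ 3: {1,3,11}  ✓accept
'b' @ 4: {}  — state set empty
final: {}; accept 1 not in set

Answer: REJECT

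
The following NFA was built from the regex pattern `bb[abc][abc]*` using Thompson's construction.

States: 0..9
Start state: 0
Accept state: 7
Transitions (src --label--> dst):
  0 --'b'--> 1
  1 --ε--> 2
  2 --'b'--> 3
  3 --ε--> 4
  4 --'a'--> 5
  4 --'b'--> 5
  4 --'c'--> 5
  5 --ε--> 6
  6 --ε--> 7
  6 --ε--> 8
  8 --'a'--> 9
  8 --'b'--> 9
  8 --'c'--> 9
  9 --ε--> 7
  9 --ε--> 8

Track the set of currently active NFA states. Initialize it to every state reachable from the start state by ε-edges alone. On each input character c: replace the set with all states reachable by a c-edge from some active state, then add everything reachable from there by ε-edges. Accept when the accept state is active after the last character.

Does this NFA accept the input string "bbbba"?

Answer: ACCEPT

Steps:
start: ε-closure({0}) = {0}
'b' @ 1: {1,2}
'b' @ 2: {3,4}
'b' @ 3: {5,6,7,8}  (accept∈set)
'b' @ 4: {7,8,9}  (accept∈set)
'a' @ 5: {7,8,9}  (accept∈set)
end set {7,8,9} — state 7 in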